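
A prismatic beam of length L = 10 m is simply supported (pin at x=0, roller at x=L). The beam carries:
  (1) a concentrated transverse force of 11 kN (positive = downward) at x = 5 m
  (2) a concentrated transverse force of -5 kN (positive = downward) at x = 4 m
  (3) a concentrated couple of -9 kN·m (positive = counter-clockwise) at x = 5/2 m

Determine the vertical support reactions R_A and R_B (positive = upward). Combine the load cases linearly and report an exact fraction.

Load 1 — point force P=11 kN at a=5 m (b=L-a=5):
  R_A = Pb/L = 11·5/10 = 11/2 kN
  R_B = Pa/L = 11·5/10 = 11/2 kN
Load 2 — point force P=-5 kN at a=4 m (b=L-a=6):
  R_A = Pb/L = (-5)·6/10 = -3 kN
  R_B = Pa/L = (-5)·4/10 = -2 kN
Load 3 — applied couple M₀=-9 kN·m at a=5/2 m (b=L-a=15/2):
  R_A = M₀/L = (-9)/10 = -9/10 kN
  R_B = -M₀/L = -(-9)/10 = 9/10 kN
Superposition: R_A = 8/5 kN, R_B = 22/5 kN

R_A = 8/5 kN, R_B = 22/5 kN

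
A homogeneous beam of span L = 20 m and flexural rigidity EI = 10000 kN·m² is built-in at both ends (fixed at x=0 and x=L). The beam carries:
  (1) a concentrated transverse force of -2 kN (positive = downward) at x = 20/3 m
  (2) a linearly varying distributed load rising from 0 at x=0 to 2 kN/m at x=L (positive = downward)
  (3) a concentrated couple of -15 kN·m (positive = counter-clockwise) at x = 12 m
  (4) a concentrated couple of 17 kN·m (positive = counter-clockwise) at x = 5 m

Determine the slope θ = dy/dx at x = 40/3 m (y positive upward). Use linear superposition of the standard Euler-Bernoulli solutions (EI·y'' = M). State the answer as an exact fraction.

θ(40/3) = 5683/4860000 rad

Load 1 — point force P=-2 kN at a=20/3 m (b=L-a=40/3):
  θ_1 = Pa²(L-x)(2bL-(3b+a)(L-x))/(2L³EI)  [x>a] = (-2)·(20/3)²·(20-(40/3))·(2·(40/3)·20-(3·(40/3)+(20/3))·(20-(40/3)))/(2·20³·10000) = -1/1215 rad
Load 2 — triangular load w₀=2 kN/m (0→w₀ over full span):
  θ_2 = -w₀(2x(L-x)(L-2x)(x+2L)+x²(L-x)²)/(120LEI) = -2·(2·(40/3)·(20-(40/3))·(20-2·(40/3))·((40/3)+2·20)+(40/3)²·(20-(40/3))²)/(120·20·10000) = 28/6075 rad
Load 3 — applied couple M₀=-15 kN·m at a=12 m (b=L-a=8):
  θ_3 = (R_Ax²/2 - M_Ax - M₀(x-a))/EI  [x>a] with R_A=-27/25, M_A=-24/5 = ((-27/25)·(40/3)²/2 - (-24/5)·(40/3) - (-15)·((40/3)-12))/10000 = -3/2500 rad
Load 4 — applied couple M₀=17 kN·m at a=5 m (b=L-a=15):
  θ_4 = (R_Ax²/2 - M_Ax - M₀(x-a))/EI  [x>a] with R_A=153/160, M_A=-51/16 = ((153/160)·(40/3)²/2 - (-51/16)·(40/3) - 17·((40/3)-5))/10000 = -17/12000 rad
Superposition: θ = Σ θ_i = 5683/4860000 rad ≈ 0.001169 rad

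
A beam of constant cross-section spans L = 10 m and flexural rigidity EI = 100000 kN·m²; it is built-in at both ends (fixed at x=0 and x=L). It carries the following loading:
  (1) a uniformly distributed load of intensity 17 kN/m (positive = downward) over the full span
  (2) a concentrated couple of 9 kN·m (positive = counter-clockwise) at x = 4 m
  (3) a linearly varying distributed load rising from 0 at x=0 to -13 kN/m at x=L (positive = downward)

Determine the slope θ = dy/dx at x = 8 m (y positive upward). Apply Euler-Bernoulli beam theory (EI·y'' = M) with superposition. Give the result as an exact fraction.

θ(8) = 7253/9375000 rad

Load 1 — uniform load w=17 kN/m over full span:
  θ_1 = -wx(L-x)(L-2x)/(12EI) = -17·8·(10-8)·(10-2·8)/(12·100000) = 17/12500 rad
Load 2 — applied couple M₀=9 kN·m at a=4 m (b=L-a=6):
  θ_2 = (R_Ax²/2 - M_Ax - M₀(x-a))/EI  [x>a] with R_A=162/125, M_A=27/25 = ((162/125)·8²/2 - (27/25)·8 - 9·(8-4))/100000 = -99/3125000 rad
Load 3 — triangular load w₀=-13 kN/m (0→w₀ over full span):
  θ_3 = -w₀(2x(L-x)(L-2x)(x+2L)+x²(L-x)²)/(120LEI) = -(-13)·(2·8·(10-8)·(10-2·8)·(8+2·10)+8²·(10-8)²)/(120·10·100000) = -26/46875 rad
Superposition: θ = Σ θ_i = 7253/9375000 rad ≈ 0.000774 rad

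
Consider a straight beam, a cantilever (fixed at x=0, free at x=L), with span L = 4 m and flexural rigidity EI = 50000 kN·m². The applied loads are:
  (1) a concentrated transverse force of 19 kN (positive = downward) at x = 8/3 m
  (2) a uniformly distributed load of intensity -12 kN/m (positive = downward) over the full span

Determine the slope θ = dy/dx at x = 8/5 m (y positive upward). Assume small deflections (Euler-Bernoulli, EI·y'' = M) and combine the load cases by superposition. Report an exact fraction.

θ(8/5) = 1022/1171875 rad

Load 1 — point force P=19 kN at a=8/3 m (b=L-a=4/3):
  θ_1 = -Px(2a-x)/(2EI)  [x≤a] = -19·(8/5)·(2·(8/3)-(8/5))/(2·50000) = -266/234375 rad
Load 2 — uniform load w=-12 kN/m over full span:
  θ_2 = -wx(x²-3Lx+3L²)/(6EI) = -(-12)·(8/5)·((8/5)²-3·4·(8/5)+3·4²)/(6·50000) = 784/390625 rad
Superposition: θ = Σ θ_i = 1022/1171875 rad ≈ 0.000872 rad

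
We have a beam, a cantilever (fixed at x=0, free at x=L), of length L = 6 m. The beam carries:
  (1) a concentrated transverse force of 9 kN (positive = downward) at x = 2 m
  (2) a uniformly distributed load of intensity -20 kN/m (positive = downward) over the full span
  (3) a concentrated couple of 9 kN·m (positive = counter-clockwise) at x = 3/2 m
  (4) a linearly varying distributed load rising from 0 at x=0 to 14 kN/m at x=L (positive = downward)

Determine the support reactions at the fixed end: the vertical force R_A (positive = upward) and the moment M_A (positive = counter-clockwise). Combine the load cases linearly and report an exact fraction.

R_A = -69 kN, M_A = -183 kN·m

Load 1 — point force P=9 kN at a=2 m (b=L-a=4):
  R_A = P = 9 kN
  M_A = Pa = 9·2 = 18 kN·m
Load 2 — uniform load w=-20 kN/m over full span:
  R_A = wL = (-20)·6 = -120 kN
  M_A = wL²/2 = (-20)·6²/2 = -360 kN·m
Load 3 — applied couple M₀=9 kN·m at a=3/2 m (b=L-a=9/2):
  R_A = 0 kN
  M_A = -M₀ = -9 kN·m
Load 4 — triangular load w₀=14 kN/m (0→w₀ over full span):
  R_A = w₀L/2 = 14·6/2 = 42 kN
  M_A = w₀L²/3 = 14·6²/3 = 168 kN·m
Superposition: R_A = -69 kN, M_A = -183 kN·m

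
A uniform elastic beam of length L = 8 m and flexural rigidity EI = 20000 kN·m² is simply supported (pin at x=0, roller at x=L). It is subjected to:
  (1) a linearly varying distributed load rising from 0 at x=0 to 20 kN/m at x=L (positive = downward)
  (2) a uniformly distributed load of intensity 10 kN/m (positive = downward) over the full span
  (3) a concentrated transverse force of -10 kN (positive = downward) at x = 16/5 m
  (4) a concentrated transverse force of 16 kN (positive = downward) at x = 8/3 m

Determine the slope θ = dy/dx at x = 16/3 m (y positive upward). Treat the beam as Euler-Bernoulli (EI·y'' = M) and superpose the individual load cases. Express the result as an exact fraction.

Load 1 — triangular load w₀=20 kN/m (0→w₀ over full span):
  θ_1 = -w₀(7L⁴-30L²x²+15x⁴)/(360LEI) = -20·(7·8⁴-30·8²·(16/3)²+15·(16/3)⁴)/(360·8·20000) = 728/151875 rad
Load 2 — uniform load w=10 kN/m over full span:
  θ_2 = -w(L³-6Lx²+4x³)/(24EI) = -10·(8³-6·8·(16/3)²+4·(16/3)³)/(24·20000) = 52/10125 rad
Load 3 — point force P=-10 kN at a=16/5 m (b=L-a=24/5):
  θ_3 = -Pa(2L²-6Lx+3x²+a²)/(6LEI)  [x>a] = -(-10)·(16/5)·(2·8²-6·8·(16/3)+3·(16/3)²+(16/5)²)/(6·8·20000) = -152/140625 rad
Load 4 — point force P=16 kN at a=8/3 m (b=L-a=16/3):
  θ_4 = -Pa(2L²-6Lx+3x²+a²)/(6LEI)  [x>a] = -16·(8/3)·(2·8²-6·8·(16/3)+3·(16/3)²+(8/3)²)/(6·8·20000) = 16/10125 rad
Superposition: θ = Σ θ_i = 39596/3796875 rad ≈ 0.010429 rad

θ(16/3) = 39596/3796875 rad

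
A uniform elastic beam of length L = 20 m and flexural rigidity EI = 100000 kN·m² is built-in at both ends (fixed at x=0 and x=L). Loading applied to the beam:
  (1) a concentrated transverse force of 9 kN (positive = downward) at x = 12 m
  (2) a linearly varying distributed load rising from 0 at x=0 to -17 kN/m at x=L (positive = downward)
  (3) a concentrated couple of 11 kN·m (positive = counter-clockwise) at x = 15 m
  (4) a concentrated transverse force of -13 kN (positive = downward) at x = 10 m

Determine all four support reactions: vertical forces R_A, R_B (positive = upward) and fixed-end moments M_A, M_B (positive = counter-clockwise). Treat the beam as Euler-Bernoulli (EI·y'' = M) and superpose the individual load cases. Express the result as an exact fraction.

R_A = -214853/4000 kN, M_A = -286139/1200 kN·m, R_B = -481147/4000 kN, M_B = 137807/400 kN·m

Load 1 — point force P=9 kN at a=12 m (b=L-a=8):
  R_A = Pb²(3a+b)/L³ = 9·8²·(3·12+8)/20³ = 396/125 kN
  M_A = Pab²/L² = 9·12·8²/20² = 432/25 kN·m
  R_B = Pa²(a+3b)/L³ = 9·12²·(12+3·8)/20³ = 729/125 kN
  M_B = -Pa²b/L² = -9·12²·8/20² = -648/25 kN·m
Load 2 — triangular load w₀=-17 kN/m (0→w₀ over full span):
  R_A = 3w₀L/20 = 3·(-17)·20/20 = -51 kN
  M_A = w₀L²/30 = (-17)·20²/30 = -680/3 kN·m
  R_B = 7w₀L/20 = 7·(-17)·20/20 = -119 kN
  M_B = -w₀L²/20 = -(-17)·20²/20 = 340 kN·m
Load 3 — applied couple M₀=11 kN·m at a=15 m (b=L-a=5):
  R_A = 6M₀ab/L³ = 6·11·15·5/20³ = 99/160 kN
  M_A = M₀b(2a-b)/L² = 11·5·(2·15-5)/20² = 55/16 kN·m
  R_B = -6M₀ab/L³ = -6·11·15·5/20³ = -99/160 kN
  M_B = M₀a(2b-a)/L² = 11·15·(2·5-15)/20² = -33/16 kN·m
Load 4 — point force P=-13 kN at a=10 m (b=L-a=10):
  R_A = Pb²(3a+b)/L³ = (-13)·10²·(3·10+10)/20³ = -13/2 kN
  M_A = Pab²/L² = (-13)·10·10²/20² = -65/2 kN·m
  R_B = Pa²(a+3b)/L³ = (-13)·10²·(10+3·10)/20³ = -13/2 kN
  M_B = -Pa²b/L² = -(-13)·10²·10/20² = 65/2 kN·m
Superposition: R_A = -214853/4000 kN, M_A = -286139/1200 kN·m, R_B = -481147/4000 kN, M_B = 137807/400 kN·m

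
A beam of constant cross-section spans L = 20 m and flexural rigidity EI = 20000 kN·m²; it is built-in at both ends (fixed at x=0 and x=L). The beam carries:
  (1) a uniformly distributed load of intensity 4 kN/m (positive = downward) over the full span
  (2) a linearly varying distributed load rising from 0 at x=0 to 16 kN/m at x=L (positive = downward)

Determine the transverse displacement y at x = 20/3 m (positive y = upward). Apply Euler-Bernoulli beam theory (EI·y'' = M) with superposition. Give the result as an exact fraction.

y(20/3) = -688/3645 m

Load 1 — uniform load w=4 kN/m over full span:
  y_1 = -wx²(L-x)²/(24EI) = -4·(20/3)²·(20-(20/3))²/(24·20000) = -16/243 m
Load 2 — triangular load w₀=16 kN/m (0→w₀ over full span):
  y_2 = -w₀x²(L-x)²(x+2L)/(120LEI) = -16·(20/3)²·(20-(20/3))²·((20/3)+2·20)/(120·20·20000) = -448/3645 m
Superposition: y = Σ y_i = -688/3645 m ≈ -0.188752 m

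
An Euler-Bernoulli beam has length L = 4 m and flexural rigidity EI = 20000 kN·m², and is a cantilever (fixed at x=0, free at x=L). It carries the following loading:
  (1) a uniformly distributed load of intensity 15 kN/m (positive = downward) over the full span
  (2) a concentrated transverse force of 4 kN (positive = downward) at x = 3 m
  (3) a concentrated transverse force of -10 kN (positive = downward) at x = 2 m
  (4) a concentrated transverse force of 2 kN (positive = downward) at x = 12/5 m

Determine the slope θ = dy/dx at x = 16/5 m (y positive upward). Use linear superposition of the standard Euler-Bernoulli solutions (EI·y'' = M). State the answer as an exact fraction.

θ(16/5) = -2031/250000 rad

Load 1 — uniform load w=15 kN/m over full span:
  θ_1 = -wx(x²-3Lx+3L²)/(6EI) = -15·(16/5)·((16/5)²-3·4·(16/5)+3·4²)/(6·20000) = -124/15625 rad
Load 2 — point force P=4 kN at a=3 m (b=L-a=1):
  θ_2 = -Pa²/(2EI)  [x>a] = -4·3²/(2·20000) = -9/10000 rad
Load 3 — point force P=-10 kN at a=2 m (b=L-a=2):
  θ_3 = -Pa²/(2EI)  [x>a] = -(-10)·2²/(2·20000) = 1/1000 rad
Load 4 — point force P=2 kN at a=12/5 m (b=L-a=8/5):
  θ_4 = -Pa²/(2EI)  [x>a] = -2·(12/5)²/(2·20000) = -9/31250 rad
Superposition: θ = Σ θ_i = -2031/250000 rad ≈ -0.008124 rad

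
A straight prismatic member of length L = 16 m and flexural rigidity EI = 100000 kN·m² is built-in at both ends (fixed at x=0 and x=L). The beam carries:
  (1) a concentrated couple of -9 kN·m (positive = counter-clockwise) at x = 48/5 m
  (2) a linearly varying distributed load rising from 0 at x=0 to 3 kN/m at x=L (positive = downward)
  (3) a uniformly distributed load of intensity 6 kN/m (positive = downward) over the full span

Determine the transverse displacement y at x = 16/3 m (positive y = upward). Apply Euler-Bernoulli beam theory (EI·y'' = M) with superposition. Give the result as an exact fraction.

Load 1 — applied couple M₀=-9 kN·m at a=48/5 m (b=L-a=32/5):
  y_1 = (R_Ax³/6 - M_Ax²/2)/EI  [x≤a] with R_A=-81/100, M_A=-72/25 = ((-81/100)·(16/3)³/6 - (-72/25)·(16/3)²/2)/100000 = 16/78125 m
Load 2 — triangular load w₀=3 kN/m (0→w₀ over full span):
  y_2 = -w₀x²(L-x)²(x+2L)/(120LEI) = -3·(16/3)²·(16-(16/3))²·((16/3)+2·16)/(120·16·100000) = -7168/3796875 m
Load 3 — uniform load w=6 kN/m over full span:
  y_3 = -wx²(L-x)²/(24EI) = -6·(16/3)²·(16-(16/3))²/(24·100000) = -2048/253125 m
Superposition: y = Σ y_i = -185552/18984375 m ≈ -0.009774 m

y(16/3) = -185552/18984375 m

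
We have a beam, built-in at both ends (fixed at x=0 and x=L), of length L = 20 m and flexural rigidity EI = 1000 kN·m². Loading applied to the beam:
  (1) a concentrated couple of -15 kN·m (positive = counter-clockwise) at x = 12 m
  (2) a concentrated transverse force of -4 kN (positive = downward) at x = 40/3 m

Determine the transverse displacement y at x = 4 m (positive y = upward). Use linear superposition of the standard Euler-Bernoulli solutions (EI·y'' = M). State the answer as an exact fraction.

Load 1 — applied couple M₀=-15 kN·m at a=12 m (b=L-a=8):
  y_1 = (R_Ax³/6 - M_Ax²/2)/EI  [x≤a] with R_A=-27/25, M_A=-24/5 = ((-27/25)·4³/6 - (-24/5)·4²/2)/1000 = 84/3125 m
Load 2 — point force P=-4 kN at a=40/3 m (b=L-a=20/3):
  y_2 = -Pb²x²(3aL-(3a+b)x)/(6L³EI)  [x≤a] = -(-4)·(20/3)²·4²·(3·(40/3)·20-(3·(40/3)+(20/3))·4)/(6·20³·1000) = 368/10125 m
Superposition: y = Σ y_i = 16004/253125 m ≈ 0.063226 m

y(4) = 16004/253125 m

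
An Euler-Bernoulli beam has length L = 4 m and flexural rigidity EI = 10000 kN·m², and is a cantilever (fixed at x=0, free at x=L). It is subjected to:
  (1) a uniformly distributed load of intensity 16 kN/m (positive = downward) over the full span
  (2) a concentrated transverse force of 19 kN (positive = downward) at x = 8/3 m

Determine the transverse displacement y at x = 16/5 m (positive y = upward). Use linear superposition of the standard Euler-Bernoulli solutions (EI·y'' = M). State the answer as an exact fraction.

Load 1 — uniform load w=16 kN/m over full span:
  y_1 = -wx²(x²-4Lx+6L²)/(24EI) = -16·(16/5)²·((16/5)²-4·4·(16/5)+6·4²)/(24·10000) = -44032/1171875 m
Load 2 — point force P=19 kN at a=8/3 m (b=L-a=4/3):
  y_2 = -Pa²(3x-a)/(6EI)  [x>a] = -19·(8/3)²·(3·(16/5)-(8/3))/(6·10000) = -3952/253125 m
Superposition: y = Σ y_i = -1682864/31640625 m ≈ -0.053187 m

y(16/5) = -1682864/31640625 m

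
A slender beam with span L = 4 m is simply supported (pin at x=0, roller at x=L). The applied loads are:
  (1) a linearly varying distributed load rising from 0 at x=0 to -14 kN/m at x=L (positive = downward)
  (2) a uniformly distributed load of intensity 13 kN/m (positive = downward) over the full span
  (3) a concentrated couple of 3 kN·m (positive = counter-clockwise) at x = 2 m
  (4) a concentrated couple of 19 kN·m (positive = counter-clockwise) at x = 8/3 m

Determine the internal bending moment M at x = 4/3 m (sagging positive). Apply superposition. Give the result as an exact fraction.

M(4/3) = 1570/81 kN·m

Load 1 — triangular load w₀=-14 kN/m (0→w₀ over full span):
  M_1 = w₀Lx/6 - w₀x³/(6L) = (-14)·4·(4/3)/6 - (-14)·(4/3)³/(6·4) = -896/81 kN·m
Load 2 — uniform load w=13 kN/m over full span:
  M_2 = wx(L-x)/2 = 13·(4/3)·(4-(4/3))/2 = 208/9 kN·m
Load 3 — applied couple M₀=3 kN·m at a=2 m (b=L-a=2):
  M_3 = M₀x/L  [x≤a] = 3·(4/3)/4 = 1 kN·m
Load 4 — applied couple M₀=19 kN·m at a=8/3 m (b=L-a=4/3):
  M_4 = M₀x/L  [x≤a] = 19·(4/3)/4 = 19/3 kN·m
Superposition: M = Σ M_i = 1570/81 kN·m ≈ 19.382716 kN·m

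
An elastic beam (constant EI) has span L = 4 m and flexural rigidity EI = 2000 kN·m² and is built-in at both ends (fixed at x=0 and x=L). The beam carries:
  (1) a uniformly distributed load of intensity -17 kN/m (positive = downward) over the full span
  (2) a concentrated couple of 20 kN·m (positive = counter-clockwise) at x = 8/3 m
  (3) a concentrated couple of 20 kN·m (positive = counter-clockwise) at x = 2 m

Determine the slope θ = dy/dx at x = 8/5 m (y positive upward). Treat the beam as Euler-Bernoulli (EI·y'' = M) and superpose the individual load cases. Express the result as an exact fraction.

Load 1 — uniform load w=-17 kN/m over full span:
  θ_1 = -wx(L-x)(L-2x)/(12EI) = -(-17)·(8/5)·(4-(8/5))·(4-2·(8/5))/(12·2000) = 34/15625 rad
Load 2 — applied couple M₀=20 kN·m at a=8/3 m (b=L-a=4/3):
  θ_2 = (R_Ax²/2 - M_Ax)/EI  [x≤a] with R_A=20/3, M_A=20/3 = ((20/3)·(8/5)²/2 - (20/3)·(8/5))/2000 = -2/1875 rad
Load 3 — applied couple M₀=20 kN·m at a=2 m (b=L-a=2):
  θ_3 = (R_Ax²/2 - M_Ax)/EI  [x≤a] with R_A=15/2, M_A=5 = ((15/2)·(8/5)²/2 - 5·(8/5))/2000 = 1/1250 rad
Superposition: θ = Σ θ_i = 179/93750 rad ≈ 0.001909 rad

θ(8/5) = 179/93750 rad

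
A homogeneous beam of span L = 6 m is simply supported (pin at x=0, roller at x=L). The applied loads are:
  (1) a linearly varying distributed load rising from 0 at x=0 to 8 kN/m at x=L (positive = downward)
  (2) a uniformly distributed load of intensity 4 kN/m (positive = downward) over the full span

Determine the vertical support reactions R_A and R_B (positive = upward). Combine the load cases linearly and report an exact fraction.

Load 1 — triangular load w₀=8 kN/m (0→w₀ over full span):
  R_A = w₀L/6 = 8·6/6 = 8 kN
  R_B = w₀L/3 = 8·6/3 = 16 kN
Load 2 — uniform load w=4 kN/m over full span:
  R_A = wL/2 = 4·6/2 = 12 kN
  R_B = wL/2 = 4·6/2 = 12 kN
Superposition: R_A = 20 kN, R_B = 28 kN

R_A = 20 kN, R_B = 28 kN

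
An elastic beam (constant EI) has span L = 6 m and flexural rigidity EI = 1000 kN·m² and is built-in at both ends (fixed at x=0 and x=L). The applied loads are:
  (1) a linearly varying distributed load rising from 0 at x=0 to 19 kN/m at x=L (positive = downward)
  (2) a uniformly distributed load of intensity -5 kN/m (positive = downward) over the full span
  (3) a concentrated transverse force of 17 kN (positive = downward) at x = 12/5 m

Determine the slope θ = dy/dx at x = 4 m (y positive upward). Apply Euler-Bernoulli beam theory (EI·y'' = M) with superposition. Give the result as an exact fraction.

Load 1 — triangular load w₀=19 kN/m (0→w₀ over full span):
  θ_1 = -w₀(2x(L-x)(L-2x)(x+2L)+x²(L-x)²)/(120LEI) = -19·(2·4·(6-4)·(6-2·4)·(4+2·6)+4²·(6-4)²)/(120·6·1000) = 133/11250 rad
Load 2 — uniform load w=-5 kN/m over full span:
  θ_2 = -wx(L-x)(L-2x)/(12EI) = -(-5)·4·(6-4)·(6-2·4)/(12·1000) = -1/150 rad
Load 3 — point force P=17 kN at a=12/5 m (b=L-a=18/5):
  θ_3 = Pa²(L-x)(2bL-(3b+a)(L-x))/(2L³EI)  [x>a] = 17·(12/5)²·(6-4)·(2·(18/5)·6-(3·(18/5)+(12/5))·(6-4))/(2·6³·1000) = 119/15625 rad
Superposition: θ = Σ θ_i = 1796/140625 rad ≈ 0.012772 rad

θ(4) = 1796/140625 rad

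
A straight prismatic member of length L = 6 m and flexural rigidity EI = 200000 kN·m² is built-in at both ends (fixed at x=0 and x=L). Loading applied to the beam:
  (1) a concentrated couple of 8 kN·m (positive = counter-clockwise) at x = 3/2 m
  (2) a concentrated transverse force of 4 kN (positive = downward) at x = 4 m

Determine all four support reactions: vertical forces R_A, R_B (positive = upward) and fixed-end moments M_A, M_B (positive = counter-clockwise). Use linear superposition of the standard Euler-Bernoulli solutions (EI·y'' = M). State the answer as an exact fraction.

Load 1 — applied couple M₀=8 kN·m at a=3/2 m (b=L-a=9/2):
  R_A = 6M₀ab/L³ = 6·8·(3/2)·(9/2)/6³ = 3/2 kN
  M_A = M₀b(2a-b)/L² = 8·(9/2)·(2·(3/2)-(9/2))/6² = -3/2 kN·m
  R_B = -6M₀ab/L³ = -6·8·(3/2)·(9/2)/6³ = -3/2 kN
  M_B = M₀a(2b-a)/L² = 8·(3/2)·(2·(9/2)-(3/2))/6² = 5/2 kN·m
Load 2 — point force P=4 kN at a=4 m (b=L-a=2):
  R_A = Pb²(3a+b)/L³ = 4·2²·(3·4+2)/6³ = 28/27 kN
  M_A = Pab²/L² = 4·4·2²/6² = 16/9 kN·m
  R_B = Pa²(a+3b)/L³ = 4·4²·(4+3·2)/6³ = 80/27 kN
  M_B = -Pa²b/L² = -4·4²·2/6² = -32/9 kN·m
Superposition: R_A = 137/54 kN, M_A = 5/18 kN·m, R_B = 79/54 kN, M_B = -19/18 kN·m

R_A = 137/54 kN, M_A = 5/18 kN·m, R_B = 79/54 kN, M_B = -19/18 kN·m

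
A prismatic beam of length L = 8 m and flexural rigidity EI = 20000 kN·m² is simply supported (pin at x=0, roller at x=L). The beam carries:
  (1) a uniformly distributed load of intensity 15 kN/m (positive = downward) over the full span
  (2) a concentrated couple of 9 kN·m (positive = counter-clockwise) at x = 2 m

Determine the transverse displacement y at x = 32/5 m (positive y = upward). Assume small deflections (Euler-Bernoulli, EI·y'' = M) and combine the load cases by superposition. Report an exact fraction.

y(32/5) = -28769/1250000 m

Load 1 — uniform load w=15 kN/m over full span:
  y_1 = -wx(L³-2Lx²+x³)/(24EI) = -15·(32/5)·(8³-2·8·(32/5)²+(32/5)³)/(24·20000) = -1856/78125 m
Load 2 — applied couple M₀=9 kN·m at a=2 m (b=L-a=6):
  y_2 = (M₀x³/(6L)-M₀(x-a)²/2+C₁x)/EI  [x>a] with C₁=M₀(3b²-L²)/(6L)=33/4 = (9·(32/5)³/(6·8)-9·((32/5)-2)²/2+(33/4)·(32/5))/20000 = 927/1250000 m
Superposition: y = Σ y_i = -28769/1250000 m ≈ -0.023015 m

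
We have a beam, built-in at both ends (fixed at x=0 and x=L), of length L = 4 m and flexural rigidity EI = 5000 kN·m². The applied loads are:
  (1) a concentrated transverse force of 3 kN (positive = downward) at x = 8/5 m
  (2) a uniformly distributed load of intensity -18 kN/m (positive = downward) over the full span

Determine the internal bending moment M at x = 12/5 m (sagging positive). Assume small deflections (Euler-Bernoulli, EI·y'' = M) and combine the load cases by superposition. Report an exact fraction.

M(12/5) = -6264/625 kN·m

Load 1 — point force P=3 kN at a=8/5 m (b=L-a=12/5):
  M_1 = Pa²(a+3b)(L-x)/L³ - Pa²b/L²  [x>a] = 3·(8/5)²·((8/5)+3·(12/5))·(4-(12/5))/4³ - 3·(8/5)²·(12/5)/4² = 336/625 kN·m
Load 2 — uniform load w=-18 kN/m over full span:
  M_2 = wLx/2 - wL²/12 - wx²/2 = (-18)·4·(12/5)/2 - (-18)·4²/12 - (-18)·(12/5)²/2 = -264/25 kN·m
Superposition: M = Σ M_i = -6264/625 kN·m ≈ -10.022400 kN·m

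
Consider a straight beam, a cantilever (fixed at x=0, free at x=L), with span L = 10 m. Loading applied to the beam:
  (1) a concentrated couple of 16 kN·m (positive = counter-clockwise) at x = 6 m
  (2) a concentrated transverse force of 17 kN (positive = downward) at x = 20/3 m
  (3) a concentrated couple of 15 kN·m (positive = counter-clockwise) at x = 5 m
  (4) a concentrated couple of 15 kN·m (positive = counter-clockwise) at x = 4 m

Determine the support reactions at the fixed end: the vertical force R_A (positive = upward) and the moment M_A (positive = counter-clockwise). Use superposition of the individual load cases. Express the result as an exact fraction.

R_A = 17 kN, M_A = 202/3 kN·m

Load 1 — applied couple M₀=16 kN·m at a=6 m (b=L-a=4):
  R_A = 0 kN
  M_A = -M₀ = -16 kN·m
Load 2 — point force P=17 kN at a=20/3 m (b=L-a=10/3):
  R_A = P = 17 kN
  M_A = Pa = 17·(20/3) = 340/3 kN·m
Load 3 — applied couple M₀=15 kN·m at a=5 m (b=L-a=5):
  R_A = 0 kN
  M_A = -M₀ = -15 kN·m
Load 4 — applied couple M₀=15 kN·m at a=4 m (b=L-a=6):
  R_A = 0 kN
  M_A = -M₀ = -15 kN·m
Superposition: R_A = 17 kN, M_A = 202/3 kN·m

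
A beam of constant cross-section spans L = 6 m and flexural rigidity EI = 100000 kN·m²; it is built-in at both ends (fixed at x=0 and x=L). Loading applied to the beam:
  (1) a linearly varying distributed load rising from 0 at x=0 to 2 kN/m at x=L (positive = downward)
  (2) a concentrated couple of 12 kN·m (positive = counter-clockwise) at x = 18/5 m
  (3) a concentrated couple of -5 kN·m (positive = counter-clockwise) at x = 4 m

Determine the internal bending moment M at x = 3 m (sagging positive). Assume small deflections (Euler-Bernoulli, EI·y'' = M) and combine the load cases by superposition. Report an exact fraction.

M(3) = 139/30 kN·m

Load 1 — triangular load w₀=2 kN/m (0→w₀ over full span):
  M_1 = 3w₀Lx/20 - w₀L²/30 - w₀x³/(6L) = 3·2·6·3/20 - 2·6²/30 - 2·3³/(6·6) = 3/2 kN·m
Load 2 — applied couple M₀=12 kN·m at a=18/5 m (b=L-a=12/5):
  M_2 = R_Ax - M_A  [x≤a] with R_A=72/25, M_A=96/25 = (72/25)·3 - (96/25) = 24/5 kN·m
Load 3 — applied couple M₀=-5 kN·m at a=4 m (b=L-a=2):
  M_3 = R_Ax - M_A  [x≤a] with R_A=-10/9, M_A=-5/3 = (-10/9)·3 - (-5/3) = -5/3 kN·m
Superposition: M = Σ M_i = 139/30 kN·m ≈ 4.633333 kN·m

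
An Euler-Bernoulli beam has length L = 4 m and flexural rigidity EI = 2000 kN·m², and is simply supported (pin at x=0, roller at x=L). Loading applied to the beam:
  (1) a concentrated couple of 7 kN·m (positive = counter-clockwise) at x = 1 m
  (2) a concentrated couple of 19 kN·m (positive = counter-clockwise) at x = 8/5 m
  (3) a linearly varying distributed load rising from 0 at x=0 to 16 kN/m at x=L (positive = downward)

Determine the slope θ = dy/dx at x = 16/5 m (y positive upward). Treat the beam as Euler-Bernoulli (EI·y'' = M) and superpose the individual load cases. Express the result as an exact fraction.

θ(16/5) = 401743/90000000 rad

Load 1 — applied couple M₀=7 kN·m at a=1 m (b=L-a=3):
  θ_1 = (M₀x²/(2L)-M₀(x-a)+C₁)/EI  [x>a] with C₁=M₀(3b²-L²)/(6L)=77/24 = (7·(16/5)²/(2·4)-7·((16/5)-1)+(77/24))/2000 = -1939/1200000 rad
Load 2 — applied couple M₀=19 kN·m at a=8/5 m (b=L-a=12/5):
  θ_2 = (M₀x²/(2L)-M₀(x-a)+C₁)/EI  [x>a] with C₁=M₀(3b²-L²)/(6L)=76/75 = (19·(16/5)²/(2·4)-19·((16/5)-(8/5))+(76/75))/2000 = -19/7500 rad
Load 3 — triangular load w₀=16 kN/m (0→w₀ over full span):
  θ_3 = -w₀(7L⁴-30L²x²+15x⁴)/(360LEI) = -16·(7·4⁴-30·4²·(16/5)²+15·(16/5)⁴)/(360·4·2000) = 6056/703125 rad
Superposition: θ = Σ θ_i = 401743/90000000 rad ≈ 0.004464 rad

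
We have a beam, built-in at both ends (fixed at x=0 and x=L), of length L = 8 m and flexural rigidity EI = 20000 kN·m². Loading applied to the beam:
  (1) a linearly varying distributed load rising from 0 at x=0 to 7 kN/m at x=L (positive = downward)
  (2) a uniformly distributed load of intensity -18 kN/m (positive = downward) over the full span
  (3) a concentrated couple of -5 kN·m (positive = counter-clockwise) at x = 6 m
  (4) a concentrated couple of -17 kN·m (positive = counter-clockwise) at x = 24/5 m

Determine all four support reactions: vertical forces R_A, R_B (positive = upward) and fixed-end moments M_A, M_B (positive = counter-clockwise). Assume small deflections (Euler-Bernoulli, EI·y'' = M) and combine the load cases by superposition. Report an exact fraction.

R_A = -107781/1600 kN, M_A = -105683/1200 kN·m, R_B = -77819/1600 kN, M_B = 28999/400 kN·m

Load 1 — triangular load w₀=7 kN/m (0→w₀ over full span):
  R_A = 3w₀L/20 = 3·7·8/20 = 42/5 kN
  M_A = w₀L²/30 = 7·8²/30 = 224/15 kN·m
  R_B = 7w₀L/20 = 7·7·8/20 = 98/5 kN
  M_B = -w₀L²/20 = -7·8²/20 = -112/5 kN·m
Load 2 — uniform load w=-18 kN/m over full span:
  R_A = wL/2 = (-18)·8/2 = -72 kN
  M_A = wL²/12 = (-18)·8²/12 = -96 kN·m
  R_B = wL/2 = (-18)·8/2 = -72 kN
  M_B = -wL²/12 = -(-18)·8²/12 = 96 kN·m
Load 3 — applied couple M₀=-5 kN·m at a=6 m (b=L-a=2):
  R_A = 6M₀ab/L³ = 6·(-5)·6·2/8³ = -45/64 kN
  M_A = M₀b(2a-b)/L² = (-5)·2·(2·6-2)/8² = -25/16 kN·m
  R_B = -6M₀ab/L³ = -6·(-5)·6·2/8³ = 45/64 kN
  M_B = M₀a(2b-a)/L² = (-5)·6·(2·2-6)/8² = 15/16 kN·m
Load 4 — applied couple M₀=-17 kN·m at a=24/5 m (b=L-a=16/5):
  R_A = 6M₀ab/L³ = 6·(-17)·(24/5)·(16/5)/8³ = -153/50 kN
  M_A = M₀b(2a-b)/L² = (-17)·(16/5)·(2·(24/5)-(16/5))/8² = -136/25 kN·m
  R_B = -6M₀ab/L³ = -6·(-17)·(24/5)·(16/5)/8³ = 153/50 kN
  M_B = M₀a(2b-a)/L² = (-17)·(24/5)·(2·(16/5)-(24/5))/8² = -51/25 kN·m
Superposition: R_A = -107781/1600 kN, M_A = -105683/1200 kN·m, R_B = -77819/1600 kN, M_B = 28999/400 kN·m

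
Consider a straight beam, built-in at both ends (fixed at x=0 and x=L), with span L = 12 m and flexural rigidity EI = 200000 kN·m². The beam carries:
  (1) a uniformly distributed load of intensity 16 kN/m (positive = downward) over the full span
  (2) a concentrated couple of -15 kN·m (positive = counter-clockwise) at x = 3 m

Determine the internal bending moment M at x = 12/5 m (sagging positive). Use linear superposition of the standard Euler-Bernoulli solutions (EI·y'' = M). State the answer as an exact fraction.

M(12/5) = -5547/400 kN·m

Load 1 — uniform load w=16 kN/m over full span:
  M_1 = wLx/2 - wL²/12 - wx²/2 = 16·12·(12/5)/2 - 16·12²/12 - 16·(12/5)²/2 = -192/25 kN·m
Load 2 — applied couple M₀=-15 kN·m at a=3 m (b=L-a=9):
  M_2 = R_Ax - M_A  [x≤a] with R_A=-45/32, M_A=45/16 = (-45/32)·(12/5) - (45/16) = -99/16 kN·m
Superposition: M = Σ M_i = -5547/400 kN·m ≈ -13.867500 kN·m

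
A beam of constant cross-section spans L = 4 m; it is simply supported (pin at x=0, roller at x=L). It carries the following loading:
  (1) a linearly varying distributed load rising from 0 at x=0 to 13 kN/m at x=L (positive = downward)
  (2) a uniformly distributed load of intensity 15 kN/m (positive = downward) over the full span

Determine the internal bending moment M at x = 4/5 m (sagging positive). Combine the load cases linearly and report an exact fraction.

Load 1 — triangular load w₀=13 kN/m (0→w₀ over full span):
  M_1 = w₀Lx/6 - w₀x³/(6L) = 13·4·(4/5)/6 - 13·(4/5)³/(6·4) = 832/125 kN·m
Load 2 — uniform load w=15 kN/m over full span:
  M_2 = wx(L-x)/2 = 15·(4/5)·(4-(4/5))/2 = 96/5 kN·m
Superposition: M = Σ M_i = 3232/125 kN·m ≈ 25.856000 kN·m

M(4/5) = 3232/125 kN·m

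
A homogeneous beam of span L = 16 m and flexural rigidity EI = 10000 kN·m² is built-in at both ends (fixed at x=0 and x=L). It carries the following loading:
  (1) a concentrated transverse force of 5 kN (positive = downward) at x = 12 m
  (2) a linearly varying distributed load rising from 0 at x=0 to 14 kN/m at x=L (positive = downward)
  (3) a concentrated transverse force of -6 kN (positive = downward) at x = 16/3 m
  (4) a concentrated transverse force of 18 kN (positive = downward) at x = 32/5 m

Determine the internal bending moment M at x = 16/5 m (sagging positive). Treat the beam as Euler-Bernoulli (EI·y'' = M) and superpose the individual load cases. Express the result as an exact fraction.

M(16/5) = -165919/7500 kN·m

Load 1 — point force P=5 kN at a=12 m (b=L-a=4):
  M_1 = Pb²(3a+b)x/L³ - Pab²/L²  [x≤a] = 5·4²·(3·12+4)·(16/5)/16³ - 5·12·4²/16² = -5/4 kN·m
Load 2 — triangular load w₀=14 kN/m (0→w₀ over full span):
  M_2 = 3w₀Lx/20 - w₀L²/30 - w₀x³/(6L) = 3·14·16·(16/5)/20 - 14·16²/30 - 14·(16/5)³/(6·16) = -6272/375 kN·m
Load 3 — point force P=-6 kN at a=16/3 m (b=L-a=32/3):
  M_3 = Pb²(3a+b)x/L³ - Pab²/L²  [x≤a] = (-6)·(32/3)²·(3·(16/3)+(32/3))·(16/5)/16³ - (-6)·(16/3)·(32/3)²/16² = 0 kN·m
Load 4 — point force P=18 kN at a=32/5 m (b=L-a=48/5):
  M_4 = Pb²(3a+b)x/L³ - Pab²/L²  [x≤a] = 18·(48/5)²·(3·(32/5)+(48/5))·(16/5)/16³ - 18·(32/5)·(48/5)²/16² = -2592/625 kN·m
Superposition: M = Σ M_i = -165919/7500 kN·m ≈ -22.122533 kN·m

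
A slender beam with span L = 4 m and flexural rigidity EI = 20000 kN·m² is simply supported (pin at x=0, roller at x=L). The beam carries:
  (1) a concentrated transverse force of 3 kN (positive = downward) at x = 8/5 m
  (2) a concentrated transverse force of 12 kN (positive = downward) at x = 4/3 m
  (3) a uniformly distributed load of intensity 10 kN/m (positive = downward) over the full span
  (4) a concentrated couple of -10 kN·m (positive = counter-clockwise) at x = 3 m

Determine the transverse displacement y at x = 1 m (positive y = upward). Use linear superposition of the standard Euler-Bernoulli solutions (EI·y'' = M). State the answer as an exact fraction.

Load 1 — point force P=3 kN at a=8/5 m (b=L-a=12/5):
  y_1 = -Pbx(L²-b²-x²)/(6LEI)  [x≤a] = -3·(12/5)·1·(4²-(12/5)²-1²)/(6·4·20000) = -693/5000000 m
Load 2 — point force P=12 kN at a=4/3 m (b=L-a=8/3):
  y_2 = -Pbx(L²-b²-x²)/(6LEI)  [x≤a] = -12·(8/3)·1·(4²-(8/3)²-1²)/(6·4·20000) = -71/135000 m
Load 3 — uniform load w=10 kN/m over full span:
  y_3 = -wx(L³-2Lx²+x³)/(24EI) = -10·1·(4³-2·4·1²+1³)/(24·20000) = -19/16000 m
Load 4 — applied couple M₀=-10 kN·m at a=3 m (b=L-a=1):
  y_4 = (M₀x³/(6L)+C₁x)/EI  [x≤a] with C₁=M₀(3b²-L²)/(6L)=65/12 = ((-10)·1³/(6·4)+(65/12)·1)/20000 = 1/4000 m
Superposition: y = Σ y_i = -432547/270000000 m ≈ -0.001602 m

y(1) = -432547/270000000 m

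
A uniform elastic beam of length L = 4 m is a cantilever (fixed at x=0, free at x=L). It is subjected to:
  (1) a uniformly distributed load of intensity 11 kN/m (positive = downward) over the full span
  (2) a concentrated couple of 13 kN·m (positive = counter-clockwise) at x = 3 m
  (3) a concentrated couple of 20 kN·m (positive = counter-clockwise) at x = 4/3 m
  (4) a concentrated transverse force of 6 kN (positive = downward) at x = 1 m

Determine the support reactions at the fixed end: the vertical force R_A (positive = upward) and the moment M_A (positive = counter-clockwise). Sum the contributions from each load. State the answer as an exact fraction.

Load 1 — uniform load w=11 kN/m over full span:
  R_A = wL = 11·4 = 44 kN
  M_A = wL²/2 = 11·4²/2 = 88 kN·m
Load 2 — applied couple M₀=13 kN·m at a=3 m (b=L-a=1):
  R_A = 0 kN
  M_A = -M₀ = -13 kN·m
Load 3 — applied couple M₀=20 kN·m at a=4/3 m (b=L-a=8/3):
  R_A = 0 kN
  M_A = -M₀ = -20 kN·m
Load 4 — point force P=6 kN at a=1 m (b=L-a=3):
  R_A = P = 6 kN
  M_A = Pa = 6·1 = 6 kN·m
Superposition: R_A = 50 kN, M_A = 61 kN·m

R_A = 50 kN, M_A = 61 kN·m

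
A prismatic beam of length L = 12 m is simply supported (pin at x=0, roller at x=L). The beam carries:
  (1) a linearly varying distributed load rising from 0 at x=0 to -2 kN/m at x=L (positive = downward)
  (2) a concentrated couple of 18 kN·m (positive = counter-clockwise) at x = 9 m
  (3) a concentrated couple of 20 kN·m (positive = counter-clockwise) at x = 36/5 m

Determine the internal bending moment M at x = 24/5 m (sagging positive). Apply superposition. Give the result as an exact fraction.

M(24/5) = -116/125 kN·m

Load 1 — triangular load w₀=-2 kN/m (0→w₀ over full span):
  M_1 = w₀Lx/6 - w₀x³/(6L) = (-2)·12·(24/5)/6 - (-2)·(24/5)³/(6·12) = -2016/125 kN·m
Load 2 — applied couple M₀=18 kN·m at a=9 m (b=L-a=3):
  M_2 = M₀x/L  [x≤a] = 18·(24/5)/12 = 36/5 kN·m
Load 3 — applied couple M₀=20 kN·m at a=36/5 m (b=L-a=24/5):
  M_3 = M₀x/L  [x≤a] = 20·(24/5)/12 = 8 kN·m
Superposition: M = Σ M_i = -116/125 kN·m ≈ -0.928000 kN·m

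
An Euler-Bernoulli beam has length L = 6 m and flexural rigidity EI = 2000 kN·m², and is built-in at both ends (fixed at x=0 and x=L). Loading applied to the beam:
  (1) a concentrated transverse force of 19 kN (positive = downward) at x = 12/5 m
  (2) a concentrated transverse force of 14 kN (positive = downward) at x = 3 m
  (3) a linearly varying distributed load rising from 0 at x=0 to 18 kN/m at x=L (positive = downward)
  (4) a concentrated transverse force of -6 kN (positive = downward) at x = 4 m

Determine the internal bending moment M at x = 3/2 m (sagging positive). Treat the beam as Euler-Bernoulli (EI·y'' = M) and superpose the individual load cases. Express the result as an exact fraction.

Load 1 — point force P=19 kN at a=12/5 m (b=L-a=18/5):
  M_1 = Pb²(3a+b)x/L³ - Pab²/L²  [x≤a] = 19·(18/5)²·(3·(12/5)+(18/5))·(3/2)/6³ - 19·(12/5)·(18/5)²/6² = 513/250 kN·m
Load 2 — point force P=14 kN at a=3 m (b=L-a=3):
  M_2 = Pb²(3a+b)x/L³ - Pab²/L²  [x≤a] = 14·3²·(3·3+3)·(3/2)/6³ - 14·3·3²/6² = 0 kN·m
Load 3 — triangular load w₀=18 kN/m (0→w₀ over full span):
  M_3 = 3w₀Lx/20 - w₀L²/30 - w₀x³/(6L) = 3·18·6·(3/2)/20 - 18·6²/30 - 18·(3/2)³/(6·6) = 81/80 kN·m
Load 4 — point force P=-6 kN at a=4 m (b=L-a=2):
  M_4 = Pb²(3a+b)x/L³ - Pab²/L²  [x≤a] = (-6)·2²·(3·4+2)·(3/2)/6³ - (-6)·4·2²/6² = 1/3 kN·m
Superposition: M = Σ M_i = 20387/6000 kN·m ≈ 3.397833 kN·m

M(3/2) = 20387/6000 kN·m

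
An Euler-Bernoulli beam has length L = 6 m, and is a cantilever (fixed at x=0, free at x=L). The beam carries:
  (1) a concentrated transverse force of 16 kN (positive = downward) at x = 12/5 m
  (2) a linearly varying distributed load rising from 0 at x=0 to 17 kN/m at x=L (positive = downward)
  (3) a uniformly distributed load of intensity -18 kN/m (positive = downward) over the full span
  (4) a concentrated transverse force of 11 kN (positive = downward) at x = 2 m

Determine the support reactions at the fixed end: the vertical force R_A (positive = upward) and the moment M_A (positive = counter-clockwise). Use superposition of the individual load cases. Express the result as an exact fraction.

R_A = -30 kN, M_A = -298/5 kN·m

Load 1 — point force P=16 kN at a=12/5 m (b=L-a=18/5):
  R_A = P = 16 kN
  M_A = Pa = 16·(12/5) = 192/5 kN·m
Load 2 — triangular load w₀=17 kN/m (0→w₀ over full span):
  R_A = w₀L/2 = 17·6/2 = 51 kN
  M_A = w₀L²/3 = 17·6²/3 = 204 kN·m
Load 3 — uniform load w=-18 kN/m over full span:
  R_A = wL = (-18)·6 = -108 kN
  M_A = wL²/2 = (-18)·6²/2 = -324 kN·m
Load 4 — point force P=11 kN at a=2 m (b=L-a=4):
  R_A = P = 11 kN
  M_A = Pa = 11·2 = 22 kN·m
Superposition: R_A = -30 kN, M_A = -298/5 kN·m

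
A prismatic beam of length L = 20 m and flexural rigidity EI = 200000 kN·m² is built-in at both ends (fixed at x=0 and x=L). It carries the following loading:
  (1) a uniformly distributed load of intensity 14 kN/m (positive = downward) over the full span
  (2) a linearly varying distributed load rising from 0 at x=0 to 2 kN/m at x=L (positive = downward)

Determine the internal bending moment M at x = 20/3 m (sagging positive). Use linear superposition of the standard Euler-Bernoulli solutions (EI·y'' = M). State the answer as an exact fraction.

M(20/3) = 13280/81 kN·m

Load 1 — uniform load w=14 kN/m over full span:
  M_1 = wLx/2 - wL²/12 - wx²/2 = 14·20·(20/3)/2 - 14·20²/12 - 14·(20/3)²/2 = 1400/9 kN·m
Load 2 — triangular load w₀=2 kN/m (0→w₀ over full span):
  M_2 = 3w₀Lx/20 - w₀L²/30 - w₀x³/(6L) = 3·2·20·(20/3)/20 - 2·20²/30 - 2·(20/3)³/(6·20) = 680/81 kN·m
Superposition: M = Σ M_i = 13280/81 kN·m ≈ 163.950617 kN·m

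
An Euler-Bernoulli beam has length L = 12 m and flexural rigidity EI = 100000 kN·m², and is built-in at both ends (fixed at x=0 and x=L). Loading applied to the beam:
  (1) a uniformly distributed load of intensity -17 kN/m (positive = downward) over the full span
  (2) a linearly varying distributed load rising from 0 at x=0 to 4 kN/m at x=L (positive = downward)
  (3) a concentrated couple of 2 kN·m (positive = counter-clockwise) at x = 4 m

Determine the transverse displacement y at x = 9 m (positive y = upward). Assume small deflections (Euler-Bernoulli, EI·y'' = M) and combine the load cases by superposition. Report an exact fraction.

Load 1 — uniform load w=-17 kN/m over full span:
  y_1 = -wx²(L-x)²/(24EI) = -(-17)·9²·(12-9)²/(24·100000) = 4131/800000 m
Load 2 — triangular load w₀=4 kN/m (0→w₀ over full span):
  y_2 = -w₀x²(L-x)²(x+2L)/(120LEI) = -4·9²·(12-9)²·(9+2·12)/(120·12·100000) = -2673/4000000 m
Load 3 — applied couple M₀=2 kN·m at a=4 m (b=L-a=8):
  y_3 = (R_Ax³/6 - M_Ax²/2 - M₀(x-a)²/2)/EI  [x>a] with R_A=2/9, M_A=0 = ((2/9)·9³/6 - 0·9²/2 - 2·(9-4)²/2)/100000 = 1/50000 m
Superposition: y = Σ y_i = 9031/2000000 m ≈ 0.004516 m

y(9) = 9031/2000000 m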